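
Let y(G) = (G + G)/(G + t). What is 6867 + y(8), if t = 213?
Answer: 1517623/221 ≈ 6867.1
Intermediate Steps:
y(G) = 2*G/(213 + G) (y(G) = (G + G)/(G + 213) = (2*G)/(213 + G) = 2*G/(213 + G))
6867 + y(8) = 6867 + 2*8/(213 + 8) = 6867 + 2*8/221 = 6867 + 2*8*(1/221) = 6867 + 16/221 = 1517623/221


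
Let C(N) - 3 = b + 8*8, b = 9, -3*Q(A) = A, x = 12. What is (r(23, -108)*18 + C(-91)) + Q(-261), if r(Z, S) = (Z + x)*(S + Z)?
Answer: -53387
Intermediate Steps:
Q(A) = -A/3
C(N) = 76 (C(N) = 3 + (9 + 8*8) = 3 + (9 + 64) = 3 + 73 = 76)
r(Z, S) = (12 + Z)*(S + Z) (r(Z, S) = (Z + 12)*(S + Z) = (12 + Z)*(S + Z))
(r(23, -108)*18 + C(-91)) + Q(-261) = ((23**2 + 12*(-108) + 12*23 - 108*23)*18 + 76) - 1/3*(-261) = ((529 - 1296 + 276 - 2484)*18 + 76) + 87 = (-2975*18 + 76) + 87 = (-53550 + 76) + 87 = -53474 + 87 = -53387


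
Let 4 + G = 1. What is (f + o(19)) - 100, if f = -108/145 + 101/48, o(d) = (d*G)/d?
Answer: -707419/6960 ≈ -101.64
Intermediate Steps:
G = -3 (G = -4 + 1 = -3)
o(d) = -3 (o(d) = (d*(-3))/d = (-3*d)/d = -3)
f = 9461/6960 (f = -108*1/145 + 101*(1/48) = -108/145 + 101/48 = 9461/6960 ≈ 1.3593)
(f + o(19)) - 100 = (9461/6960 - 3) - 100 = -11419/6960 - 100 = -707419/6960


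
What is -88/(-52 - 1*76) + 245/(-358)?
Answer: 9/2864 ≈ 0.0031425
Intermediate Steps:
-88/(-52 - 1*76) + 245/(-358) = -88/(-52 - 76) + 245*(-1/358) = -88/(-128) - 245/358 = -88*(-1/128) - 245/358 = 11/16 - 245/358 = 9/2864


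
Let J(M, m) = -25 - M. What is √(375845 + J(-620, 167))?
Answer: 2*√94110 ≈ 613.55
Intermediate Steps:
√(375845 + J(-620, 167)) = √(375845 + (-25 - 1*(-620))) = √(375845 + (-25 + 620)) = √(375845 + 595) = √376440 = 2*√94110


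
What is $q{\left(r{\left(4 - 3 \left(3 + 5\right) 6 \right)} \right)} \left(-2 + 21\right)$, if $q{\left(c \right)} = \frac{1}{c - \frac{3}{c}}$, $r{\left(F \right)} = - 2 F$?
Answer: $\frac{5320}{78397} \approx 0.06786$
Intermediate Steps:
$q{\left(r{\left(4 - 3 \left(3 + 5\right) 6 \right)} \right)} \left(-2 + 21\right) = \frac{\left(-2\right) \left(4 - 3 \left(3 + 5\right) 6\right)}{-3 + \left(- 2 \left(4 - 3 \left(3 + 5\right) 6\right)\right)^{2}} \left(-2 + 21\right) = \frac{\left(-2\right) \left(4 - 3 \cdot 8 \cdot 6\right)}{-3 + \left(- 2 \left(4 - 3 \cdot 8 \cdot 6\right)\right)^{2}} \cdot 19 = \frac{\left(-2\right) \left(4 - 144\right)}{-3 + \left(- 2 \left(4 - 144\right)\right)^{2}} \cdot 19 = \frac{\left(-2\right) \left(-140\right)}{-3 + \left(\left(-2\right) \left(-140\right)\right)^{2}} \cdot 19 = \frac{280}{-3 + 280^{2}} \cdot 19 = \frac{280}{-3 + 78400} \cdot 19 = \frac{280}{78397} \cdot 19 = \frac{5320}{78397}$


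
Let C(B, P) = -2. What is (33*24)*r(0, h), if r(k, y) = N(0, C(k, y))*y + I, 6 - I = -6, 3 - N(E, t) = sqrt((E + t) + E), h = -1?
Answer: 7128 + 792*I*sqrt(2) ≈ 7128.0 + 1120.1*I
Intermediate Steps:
N(E, t) = 3 - sqrt(t + 2*E) (N(E, t) = 3 - sqrt((E + t) + E) = 3 - sqrt(t + 2*E))
I = 12 (I = 6 - 1*(-6) = 6 + 6 = 12)
r(k, y) = 12 + y*(3 - I*sqrt(2)) (r(k, y) = (3 - sqrt(-2 + 2*0))*y + 12 = (3 - sqrt(-2 + 0))*y + 12 = (3 - sqrt(-2))*y + 12 = (3 - I*sqrt(2))*y + 12 = y*(3 - I*sqrt(2)) + 12 = 12 + y*(3 - I*sqrt(2)))
(33*24)*r(0, h) = (33*24)*(12 - (3 - I*sqrt(2))) = 792*(12 + (-3 + I*sqrt(2))) = 792*(9 + I*sqrt(2)) = 7128 + 792*I*sqrt(2)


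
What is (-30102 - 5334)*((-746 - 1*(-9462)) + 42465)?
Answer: -1813649916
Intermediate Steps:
(-30102 - 5334)*((-746 - 1*(-9462)) + 42465) = -35436*((-746 + 9462) + 42465) = -35436*(8716 + 42465) = -35436*51181 = -1813649916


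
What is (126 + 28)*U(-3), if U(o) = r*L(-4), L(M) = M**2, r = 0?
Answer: 0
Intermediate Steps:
U(o) = 0 (U(o) = 0*(-4)**2 = 0*16 = 0)
(126 + 28)*U(-3) = (126 + 28)*0 = 154*0 = 0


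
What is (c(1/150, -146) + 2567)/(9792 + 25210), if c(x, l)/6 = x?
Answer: 32088/437525 ≈ 0.073340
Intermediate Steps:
c(x, l) = 6*x
(c(1/150, -146) + 2567)/(9792 + 25210) = (6/150 + 2567)/(9792 + 25210) = (6*(1/150) + 2567)/35002 = (1/25 + 2567)*(1/35002) = (64176/25)*(1/35002) = 32088/437525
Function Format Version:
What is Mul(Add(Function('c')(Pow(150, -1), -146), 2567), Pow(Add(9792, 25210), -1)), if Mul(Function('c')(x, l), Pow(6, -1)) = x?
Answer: Rational(32088, 437525) ≈ 0.073340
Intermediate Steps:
Function('c')(x, l) = Mul(6, x)
Mul(Add(Function('c')(Pow(150, -1), -146), 2567), Pow(Add(9792, 25210), -1)) = Mul(Add(Mul(6, Pow(150, -1)), 2567), Pow(Add(9792, 25210), -1)) = Mul(Add(Mul(6, Rational(1, 150)), 2567), Pow(35002, -1)) = Mul(Add(Rational(1, 25), 2567), Rational(1, 35002)) = Mul(Rational(64176, 25), Rational(1, 35002)) = Rational(32088, 437525)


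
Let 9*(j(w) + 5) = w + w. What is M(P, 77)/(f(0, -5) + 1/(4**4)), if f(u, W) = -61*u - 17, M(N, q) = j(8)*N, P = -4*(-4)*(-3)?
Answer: -118784/13053 ≈ -9.1001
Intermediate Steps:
j(w) = -5 + 2*w/9 (j(w) = -5 + (w + w)/9 = -5 + (2*w)/9 = -5 + 2*w/9)
P = -48 (P = 16*(-3) = -48)
M(N, q) = -29*N/9 (M(N, q) = (-5 + (2/9)*8)*N = (-5 + 16/9)*N = -29*N/9)
f(u, W) = -17 - 61*u
M(P, 77)/(f(0, -5) + 1/(4**4)) = (-29/9*(-48))/((-17 - 61*0) + 1/(4**4)) = 464/(3*((-17 + 0) + 1/256)) = 464/(3*(-17 + 1/256)) = 464/(3*(-4351/256)) = (464/3)*(-256/4351) = -118784/13053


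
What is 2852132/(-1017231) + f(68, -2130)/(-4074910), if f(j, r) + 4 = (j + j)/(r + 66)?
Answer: -333169076068849/118826910194020 ≈ -2.8038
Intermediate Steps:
f(j, r) = -4 + 2*j/(66 + r) (f(j, r) = -4 + (j + j)/(r + 66) = -4 + (2*j)/(66 + r) = -4 + 2*j/(66 + r))
2852132/(-1017231) + f(68, -2130)/(-4074910) = 2852132/(-1017231) + (2*(-132 + 68 - 2*(-2130))/(66 - 2130))/(-4074910) = 2852132*(-1/1017231) + (2*(-132 + 68 + 4260)/(-2064))*(-1/4074910) = -2852132/1017231 + (2*(-1/2064)*4196)*(-1/4074910) = -2852132/1017231 - 1049/258*(-1/4074910) = -2852132/1017231 + 1049/1051326780 = -333169076068849/118826910194020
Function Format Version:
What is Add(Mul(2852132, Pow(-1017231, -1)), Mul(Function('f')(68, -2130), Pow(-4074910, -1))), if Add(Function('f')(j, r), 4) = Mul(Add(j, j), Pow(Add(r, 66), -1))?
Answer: Rational(-333169076068849, 118826910194020) ≈ -2.8038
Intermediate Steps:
Function('f')(j, r) = Add(-4, Mul(2, j, Pow(Add(66, r), -1))) (Function('f')(j, r) = Add(-4, Mul(Add(j, j), Pow(Add(r, 66), -1))) = Add(-4, Mul(Mul(2, j), Pow(Add(66, r), -1))) = Add(-4, Mul(2, j, Pow(Add(66, r), -1))))
Add(Mul(2852132, Pow(-1017231, -1)), Mul(Function('f')(68, -2130), Pow(-4074910, -1))) = Add(Mul(2852132, Pow(-1017231, -1)), Mul(Mul(2, Pow(Add(66, -2130), -1), Add(-132, 68, Mul(-2, -2130))), Pow(-4074910, -1))) = Add(Mul(2852132, Rational(-1, 1017231)), Mul(Mul(2, Pow(-2064, -1), Add(-132, 68, 4260)), Rational(-1, 4074910))) = Add(Rational(-2852132, 1017231), Mul(Mul(2, Rational(-1, 2064), 4196), Rational(-1, 4074910))) = Add(Rational(-2852132, 1017231), Mul(Rational(-1049, 258), Rational(-1, 4074910))) = Add(Rational(-2852132, 1017231), Rational(1049, 1051326780)) = Rational(-333169076068849, 118826910194020)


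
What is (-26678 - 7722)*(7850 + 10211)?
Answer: -621298400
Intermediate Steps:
(-26678 - 7722)*(7850 + 10211) = -34400*18061 = -621298400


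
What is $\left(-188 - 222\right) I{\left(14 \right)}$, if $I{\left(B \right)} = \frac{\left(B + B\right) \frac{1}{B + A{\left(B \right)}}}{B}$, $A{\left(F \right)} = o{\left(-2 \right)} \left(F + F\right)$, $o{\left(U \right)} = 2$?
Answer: $- \frac{82}{7} \approx -11.714$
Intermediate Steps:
$A{\left(F \right)} = 4 F$ ($A{\left(F \right)} = 2 \left(F + F\right) = 2 \cdot 2 F = 4 F$)
$I{\left(B \right)} = \frac{2}{5 B}$ ($I{\left(B \right)} = \frac{\left(B + B\right) \frac{1}{B + 4 B}}{B} = \frac{2 B \frac{1}{5 B}}{B} = \frac{2}{5 B}$)
$\left(-188 - 222\right) I{\left(14 \right)} = \left(-188 - 222\right) \frac{2}{5 \cdot 14} = - 410 \cdot \frac{2}{5} \cdot \frac{1}{14} = \left(-410\right) \frac{1}{35} = - \frac{82}{7}$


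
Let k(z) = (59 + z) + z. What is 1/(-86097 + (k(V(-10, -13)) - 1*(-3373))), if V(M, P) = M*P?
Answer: -1/82405 ≈ -1.2135e-5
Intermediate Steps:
k(z) = 59 + 2*z
1/(-86097 + (k(V(-10, -13)) - 1*(-3373))) = 1/(-86097 + ((59 + 2*(-10*(-13))) - 1*(-3373))) = 1/(-86097 + ((59 + 2*130) + 3373)) = 1/(-86097 + ((59 + 260) + 3373)) = 1/(-86097 + (319 + 3373)) = 1/(-86097 + 3692) = 1/(-82405) = -1/82405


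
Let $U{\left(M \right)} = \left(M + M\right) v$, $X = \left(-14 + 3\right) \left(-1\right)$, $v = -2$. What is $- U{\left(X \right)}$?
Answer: $44$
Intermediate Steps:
$X = 11$ ($X = \left(-11\right) \left(-1\right) = 11$)
$U{\left(M \right)} = - 4 M$ ($U{\left(M \right)} = \left(M + M\right) \left(-2\right) = 2 M \left(-2\right) = - 4 M$)
$- U{\left(X \right)} = - \left(-4\right) 11 = \left(-1\right) \left(-44\right) = 44$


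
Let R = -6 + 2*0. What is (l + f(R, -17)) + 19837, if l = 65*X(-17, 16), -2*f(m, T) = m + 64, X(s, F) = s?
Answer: 18703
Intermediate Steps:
R = -6 (R = -6 + 0 = -6)
f(m, T) = -32 - m/2 (f(m, T) = -(m + 64)/2 = -(64 + m)/2 = -32 - m/2)
l = -1105 (l = 65*(-17) = -1105)
(l + f(R, -17)) + 19837 = (-1105 + (-32 - 1/2*(-6))) + 19837 = (-1105 + (-32 + 3)) + 19837 = (-1105 - 29) + 19837 = -1134 + 19837 = 18703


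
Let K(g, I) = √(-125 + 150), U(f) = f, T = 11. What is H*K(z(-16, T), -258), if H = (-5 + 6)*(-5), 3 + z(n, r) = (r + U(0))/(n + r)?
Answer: -25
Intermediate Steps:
z(n, r) = -3 + r/(n + r) (z(n, r) = -3 + (r + 0)/(n + r) = -3 + r/(n + r))
K(g, I) = 5 (K(g, I) = √25 = 5)
H = -5 (H = 1*(-5) = -5)
H*K(z(-16, T), -258) = -5*5 = -25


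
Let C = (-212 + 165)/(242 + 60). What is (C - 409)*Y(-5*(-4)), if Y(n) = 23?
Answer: -2841995/302 ≈ -9410.6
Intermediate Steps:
C = -47/302 ≈ -0.15563
(C - 409)*Y(-5*(-4)) = (-47/302 - 409)*23 = -123565/302*23 = -2841995/302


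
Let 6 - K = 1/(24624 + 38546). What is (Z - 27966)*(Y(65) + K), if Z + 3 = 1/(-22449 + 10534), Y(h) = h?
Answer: -747326048376942/376335275 ≈ -1.9858e+6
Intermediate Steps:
Z = -35746/11915 (Z = -3 + 1/(-22449 + 10534) = -3 + 1/(-11915) = -3 - 1/11915 = -35746/11915 ≈ -3.0001)
K = 379019/63170 (K = 6 - 1/(24624 + 38546) = 6 - 1/63170 = 379019/63170 ≈ 6.0000)
(Z - 27966)*(Y(65) + K) = (-35746/11915 - 27966)*(65 + 379019/63170) = -333250636/11915*4485069/63170 = -747326048376942/376335275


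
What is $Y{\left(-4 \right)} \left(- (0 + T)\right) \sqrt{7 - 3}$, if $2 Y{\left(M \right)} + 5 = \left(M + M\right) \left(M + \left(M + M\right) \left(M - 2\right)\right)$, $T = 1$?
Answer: $357$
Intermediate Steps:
$Y{\left(M \right)} = - \frac{5}{2} + M \left(M + 2 M \left(-2 + M\right)\right)$ ($Y{\left(M \right)} = - \frac{5}{2} + \frac{\left(M + M\right) \left(M + \left(M + M\right) \left(M - 2\right)\right)}{2} = - \frac{5}{2} + \frac{2 M \left(M + 2 M \left(-2 + M\right)\right)}{2} = - \frac{5}{2} + M \left(M + 2 M \left(-2 + M\right)\right)$)
$Y{\left(-4 \right)} \left(- (0 + T)\right) \sqrt{7 - 3} = \left(- \frac{5}{2} - 3 \left(-4\right)^{2} + 2 \left(-4\right)^{3}\right) \left(- (0 + 1)\right) \sqrt{7 - 3} = \left(- \frac{5}{2} - 48 + 2 \left(-64\right)\right) \left(\left(-1\right) 1\right) \sqrt{4} = \left(- \frac{5}{2} - 48 - 128\right) \left(-1\right) 2 = \left(- \frac{357}{2}\right) \left(-1\right) 2 = \frac{357}{2} \cdot 2 = 357$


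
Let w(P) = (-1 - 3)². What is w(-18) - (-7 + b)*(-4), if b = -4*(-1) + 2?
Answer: 12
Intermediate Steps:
w(P) = 16 (w(P) = (-4)² = 16)
b = 6 (b = 4 + 2 = 6)
w(-18) - (-7 + b)*(-4) = 16 - (-7 + 6)*(-4) = 16 - (-1)*(-4) = 16 - 1*4 = 16 - 4 = 12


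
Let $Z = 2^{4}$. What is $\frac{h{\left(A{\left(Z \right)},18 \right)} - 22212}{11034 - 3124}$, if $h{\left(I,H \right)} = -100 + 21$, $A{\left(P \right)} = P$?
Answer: $- \frac{22291}{7910} \approx -2.8181$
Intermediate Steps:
$Z = 16$
$h{\left(I,H \right)} = -79$
$\frac{h{\left(A{\left(Z \right)},18 \right)} - 22212}{11034 - 3124} = \frac{-79 - 22212}{11034 - 3124} = - \frac{22291}{7910}$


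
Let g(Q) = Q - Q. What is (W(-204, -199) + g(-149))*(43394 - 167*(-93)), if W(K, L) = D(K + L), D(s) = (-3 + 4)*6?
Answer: 353550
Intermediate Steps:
D(s) = 6 (D(s) = 1*6 = 6)
g(Q) = 0
W(K, L) = 6
(W(-204, -199) + g(-149))*(43394 - 167*(-93)) = (6 + 0)*(43394 - 167*(-93)) = 6*(43394 + 15531) = 6*58925 = 353550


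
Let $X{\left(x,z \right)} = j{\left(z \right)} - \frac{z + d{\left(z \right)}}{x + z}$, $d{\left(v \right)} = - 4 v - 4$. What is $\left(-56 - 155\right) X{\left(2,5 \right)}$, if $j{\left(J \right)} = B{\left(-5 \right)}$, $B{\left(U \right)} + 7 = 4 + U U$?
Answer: $- \frac{36503}{7} \approx -5214.7$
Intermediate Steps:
$d{\left(v \right)} = -4 - 4 v$
$B{\left(U \right)} = -3 + U^{2}$ ($B{\left(U \right)} = -7 + \left(4 + U U\right) = -7 + \left(4 + U^{2}\right) = -3 + U^{2}$)
$j{\left(J \right)} = 22$ ($j{\left(J \right)} = -3 + \left(-5\right)^{2} = -3 + 25 = 22$)
$X{\left(x,z \right)} = 22 - \frac{-4 - 3 z}{x + z}$ ($X{\left(x,z \right)} = 22 - \frac{z - \left(4 + 4 z\right)}{x + z} = 22 - \frac{-4 - 3 z}{x + z}$)
$\left(-56 - 155\right) X{\left(2,5 \right)} = \left(-56 - 155\right) \frac{4 + 22 \cdot 2 + 25 \cdot 5}{2 + 5} = - 211 \frac{4 + 44 + 125}{7} = - 211 \cdot \frac{1}{7} \cdot 173 = \left(-211\right) \frac{173}{7} = - \frac{36503}{7}$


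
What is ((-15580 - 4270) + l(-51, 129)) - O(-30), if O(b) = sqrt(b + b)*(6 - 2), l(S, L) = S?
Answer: -19901 - 8*I*sqrt(15) ≈ -19901.0 - 30.984*I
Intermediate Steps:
O(b) = 4*sqrt(2)*sqrt(b) (O(b) = sqrt(2*b)*4 = (sqrt(2)*sqrt(b))*4 = 4*sqrt(2)*sqrt(b))
((-15580 - 4270) + l(-51, 129)) - O(-30) = ((-15580 - 4270) - 51) - 4*sqrt(2)*sqrt(-30) = (-19850 - 51) - 4*sqrt(2)*I*sqrt(30) = -19901 - 8*I*sqrt(15)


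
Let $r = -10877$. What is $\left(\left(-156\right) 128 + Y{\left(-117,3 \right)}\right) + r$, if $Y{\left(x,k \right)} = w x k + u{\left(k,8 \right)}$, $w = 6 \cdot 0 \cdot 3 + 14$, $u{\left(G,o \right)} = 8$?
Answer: $-35751$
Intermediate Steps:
$w = 14$ ($w = 0 \cdot 3 + 14 = 0 + 14 = 14$)
$Y{\left(x,k \right)} = 8 + 14 k x$ ($Y{\left(x,k \right)} = 14 x k + 8 = 14 k x + 8 = 8 + 14 k x$)
$\left(\left(-156\right) 128 + Y{\left(-117,3 \right)}\right) + r = \left(\left(-156\right) 128 + \left(8 + 14 \cdot 3 \left(-117\right)\right)\right) - 10877 = \left(-19968 + \left(8 - 4914\right)\right) - 10877 = \left(-19968 - 4906\right) - 10877 = -24874 - 10877 = -35751$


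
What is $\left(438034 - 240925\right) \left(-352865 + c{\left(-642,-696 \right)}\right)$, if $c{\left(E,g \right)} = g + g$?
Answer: $-69827243013$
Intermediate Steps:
$c{\left(E,g \right)} = 2 g$
$\left(438034 - 240925\right) \left(-352865 + c{\left(-642,-696 \right)}\right) = \left(438034 - 240925\right) \left(-352865 + 2 \left(-696\right)\right) = 197109 \left(-352865 - 1392\right) = 197109 \left(-354257\right) = -69827243013$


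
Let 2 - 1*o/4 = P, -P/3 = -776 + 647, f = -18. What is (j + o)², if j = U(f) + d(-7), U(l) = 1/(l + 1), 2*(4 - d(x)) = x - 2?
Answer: 2711597329/1156 ≈ 2.3457e+6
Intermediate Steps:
d(x) = 5 - x/2 (d(x) = 4 - (x - 2)/2 = 4 - (-2 + x)/2 = 4 + (1 - x/2) = 5 - x/2)
U(l) = 1/(1 + l)
P = 387 (P = -3*(-776 + 647) = -3*(-129) = 387)
o = -1540 (o = 8 - 4*387 = 8 - 1548 = -1540)
j = 287/34 (j = 1/(1 - 18) + (5 - ½*(-7)) = 1/(-17) + (5 + 7/2) = -1/17 + 17/2 = 287/34 ≈ 8.4412)
(j + o)² = (287/34 - 1540)² = (-52073/34)² = 2711597329/1156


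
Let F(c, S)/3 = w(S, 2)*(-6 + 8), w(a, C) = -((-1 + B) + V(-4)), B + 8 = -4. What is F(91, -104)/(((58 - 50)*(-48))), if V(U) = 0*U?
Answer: -13/64 ≈ -0.20313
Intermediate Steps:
B = -12 (B = -8 - 4 = -12)
V(U) = 0
w(a, C) = 13 (w(a, C) = -((-1 - 12) + 0) = -(-13 + 0) = -1*(-13) = 13)
F(c, S) = 78 (F(c, S) = 3*(13*(-6 + 8)) = 3*(13*2) = 3*26 = 78)
F(91, -104)/(((58 - 50)*(-48))) = 78/(((58 - 50)*(-48))) = 78/((8*(-48))) = 78/(-384) = 78*(-1/384) = -13/64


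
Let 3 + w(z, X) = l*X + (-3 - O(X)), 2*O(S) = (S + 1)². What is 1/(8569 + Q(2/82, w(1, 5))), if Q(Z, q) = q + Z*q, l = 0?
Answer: 41/350321 ≈ 0.00011704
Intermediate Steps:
O(S) = (1 + S)²/2 (O(S) = (S + 1)²/2 = (1 + S)²/2)
w(z, X) = -6 - (1 + X)²/2 (w(z, X) = -3 + (0*X + (-3 - (1 + X)²/2)) = -3 + (0 + (-3 - (1 + X)²/2)) = -3 + (-3 - (1 + X)²/2) = -6 - (1 + X)²/2)
1/(8569 + Q(2/82, w(1, 5))) = 1/(8569 + (-6 - (1 + 5)²/2)*(1 + 2/82)) = 1/(8569 + (-6 - ½*6²)*(1 + 2*(1/82))) = 1/(8569 + (-6 - ½*36)*(1 + 1/41)) = 1/(8569 + (-6 - 18)*(42/41)) = 1/(8569 - 24*42/41) = 1/(8569 - 1008/41) = 1/(350321/41) = 41/350321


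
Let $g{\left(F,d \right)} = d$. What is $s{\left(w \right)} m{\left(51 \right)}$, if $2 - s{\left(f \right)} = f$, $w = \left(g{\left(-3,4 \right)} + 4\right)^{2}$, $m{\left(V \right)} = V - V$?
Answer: $0$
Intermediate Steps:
$m{\left(V \right)} = 0$
$w = 64$ ($w = \left(4 + 4\right)^{2} = 8^{2} = 64$)
$s{\left(f \right)} = 2 - f$
$s{\left(w \right)} m{\left(51 \right)} = \left(2 - 64\right) 0 = \left(-62\right) 0 = 0$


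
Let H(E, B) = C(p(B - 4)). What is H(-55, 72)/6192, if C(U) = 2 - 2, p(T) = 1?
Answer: 0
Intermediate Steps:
C(U) = 0
H(E, B) = 0
H(-55, 72)/6192 = 0/6192 = 0*(1/6192) = 0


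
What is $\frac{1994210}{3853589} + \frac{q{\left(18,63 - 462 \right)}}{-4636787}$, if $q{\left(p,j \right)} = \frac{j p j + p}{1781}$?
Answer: $\frac{16457377809456266}{31823391325185083} \approx 0.51715$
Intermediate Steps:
$q{\left(p,j \right)} = \frac{p}{1781} + \frac{p j^{2}}{1781}$ ($q{\left(p,j \right)} = \left(p j^{2} + p\right) \frac{1}{1781} = \left(p + p j^{2}\right) \frac{1}{1781} = \frac{p}{1781} + \frac{p j^{2}}{1781}$)
$\frac{1994210}{3853589} + \frac{q{\left(18,63 - 462 \right)}}{-4636787} = \frac{1994210}{3853589} + \frac{\frac{1}{1781} \cdot 18 \left(1 + \left(63 - 462\right)^{2}\right)}{-4636787} = 1994210 \cdot \frac{1}{3853589} + \frac{1}{1781} \cdot 18 \left(1 + \left(-399\right)^{2}\right) \left(- \frac{1}{4636787}\right) = \frac{1994210}{3853589} + \frac{1}{1781} \cdot 18 \left(1 + 159201\right) \left(- \frac{1}{4636787}\right) = \frac{1994210}{3853589} + \frac{1}{1781} \cdot 18 \cdot 159202 \left(- \frac{1}{4636787}\right) = \frac{1994210}{3853589} + \frac{2865636}{1781} \left(- \frac{1}{4636787}\right) = \frac{1994210}{3853589} - \frac{2865636}{8258117647} = \frac{16457377809456266}{31823391325185083}$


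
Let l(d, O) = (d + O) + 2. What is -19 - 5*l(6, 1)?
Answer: -64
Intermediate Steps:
l(d, O) = 2 + O + d (l(d, O) = (O + d) + 2 = 2 + O + d)
-19 - 5*l(6, 1) = -19 - 5*(2 + 1 + 6) = -19 - 5*9 = -19 - 45 = -64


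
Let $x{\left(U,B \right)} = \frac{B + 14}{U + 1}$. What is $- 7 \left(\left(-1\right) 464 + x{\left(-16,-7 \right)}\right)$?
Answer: $\frac{48769}{15} \approx 3251.3$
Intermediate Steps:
$x{\left(U,B \right)} = \frac{14 + B}{1 + U}$
$- 7 \left(\left(-1\right) 464 + x{\left(-16,-7 \right)}\right) = - 7 \left(\left(-1\right) 464 + \frac{14 - 7}{1 - 16}\right) = - 7 \left(-464 + \frac{1}{-15} \cdot 7\right) = - 7 \left(-464 - \frac{7}{15}\right) = \left(-7\right) \left(- \frac{6967}{15}\right) = \frac{48769}{15}$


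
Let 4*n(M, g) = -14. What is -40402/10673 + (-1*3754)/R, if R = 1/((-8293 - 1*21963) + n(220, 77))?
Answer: 1212390461297/10673 ≈ 1.1359e+8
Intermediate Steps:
n(M, g) = -7/2 (n(M, g) = (1/4)*(-14) = -7/2)
R = -2/60519 (R = 1/((-8293 - 1*21963) - 7/2) = 1/((-8293 - 21963) - 7/2) = 1/(-30256 - 7/2) = 1/(-60519/2) = -2/60519 ≈ -3.3047e-5)
-40402/10673 + (-1*3754)/R = -40402/10673 + (-1*3754)/(-2/60519) = -40402*1/10673 - 3754*(-60519/2) = -40402/10673 + 113594163 = 1212390461297/10673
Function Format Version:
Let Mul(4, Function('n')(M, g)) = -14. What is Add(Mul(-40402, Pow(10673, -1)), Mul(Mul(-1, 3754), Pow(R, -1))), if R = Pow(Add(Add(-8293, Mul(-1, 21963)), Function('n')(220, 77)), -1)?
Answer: Rational(1212390461297, 10673) ≈ 1.1359e+8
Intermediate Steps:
Function('n')(M, g) = Rational(-7, 2) (Function('n')(M, g) = Mul(Rational(1, 4), -14) = Rational(-7, 2))
R = Rational(-2, 60519) (R = Pow(Add(Add(-8293, Mul(-1, 21963)), Rational(-7, 2)), -1) = Pow(Add(Add(-8293, -21963), Rational(-7, 2)), -1) = Pow(Add(-30256, Rational(-7, 2)), -1) = Pow(Rational(-60519, 2), -1) = Rational(-2, 60519) ≈ -3.3047e-5)
Add(Mul(-40402, Pow(10673, -1)), Mul(Mul(-1, 3754), Pow(R, -1))) = Add(Mul(-40402, Pow(10673, -1)), Mul(Mul(-1, 3754), Pow(Rational(-2, 60519), -1))) = Add(Mul(-40402, Rational(1, 10673)), Mul(-3754, Rational(-60519, 2))) = Add(Rational(-40402, 10673), 113594163) = Rational(1212390461297, 10673)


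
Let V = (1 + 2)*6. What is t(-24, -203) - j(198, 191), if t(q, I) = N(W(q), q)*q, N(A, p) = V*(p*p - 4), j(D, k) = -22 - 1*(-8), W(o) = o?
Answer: -247090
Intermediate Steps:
V = 18 (V = 3*6 = 18)
j(D, k) = -14 (j(D, k) = -22 + 8 = -14)
N(A, p) = -72 + 18*p² (N(A, p) = 18*(p*p - 4) = 18*(p² - 4) = 18*(-4 + p²) = -72 + 18*p²)
t(q, I) = q*(-72 + 18*q²) (t(q, I) = (-72 + 18*q²)*q = q*(-72 + 18*q²))
t(-24, -203) - j(198, 191) = 18*(-24)*(-4 + (-24)²) - 1*(-14) = 18*(-24)*(-4 + 576) + 14 = 18*(-24)*572 + 14 = -247104 + 14 = -247090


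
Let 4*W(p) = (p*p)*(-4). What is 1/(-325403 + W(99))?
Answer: -1/335204 ≈ -2.9833e-6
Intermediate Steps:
W(p) = -p² (W(p) = ((p*p)*(-4))/4 = (p²*(-4))/4 = (-4*p²)/4 = -p²)
1/(-325403 + W(99)) = 1/(-325403 - 1*99²) = 1/(-325403 - 1*9801) = 1/(-325403 - 9801) = 1/(-335204) = -1/335204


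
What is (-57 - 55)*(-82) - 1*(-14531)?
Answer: 23715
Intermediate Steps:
(-57 - 55)*(-82) - 1*(-14531) = -112*(-82) + 14531 = 9184 + 14531 = 23715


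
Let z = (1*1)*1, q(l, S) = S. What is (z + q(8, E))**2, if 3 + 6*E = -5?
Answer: 1/9 ≈ 0.11111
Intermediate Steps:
E = -4/3 (E = -1/2 + (1/6)*(-5) = -1/2 - 5/6 = -4/3 ≈ -1.3333)
z = 1 (z = 1*1 = 1)
(z + q(8, E))**2 = (1 - 4/3)**2 = (-1/3)**2 = 1/9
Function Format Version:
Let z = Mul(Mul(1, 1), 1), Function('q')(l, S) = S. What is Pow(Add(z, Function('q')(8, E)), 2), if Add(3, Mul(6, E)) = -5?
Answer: Rational(1, 9) ≈ 0.11111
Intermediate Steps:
E = Rational(-4, 3) (E = Add(Rational(-1, 2), Mul(Rational(1, 6), -5)) = Add(Rational(-1, 2), Rational(-5, 6)) = Rational(-4, 3) ≈ -1.3333)
z = 1 (z = Mul(1, 1) = 1)
Pow(Add(z, Function('q')(8, E)), 2) = Pow(Add(1, Rational(-4, 3)), 2) = Pow(Rational(-1, 3), 2) = Rational(1, 9)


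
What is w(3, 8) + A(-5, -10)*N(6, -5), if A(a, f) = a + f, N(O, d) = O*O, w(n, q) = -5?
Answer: -545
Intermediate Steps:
N(O, d) = O²
w(3, 8) + A(-5, -10)*N(6, -5) = -5 + (-5 - 10)*6² = -5 - 15*36 = -5 - 540 = -545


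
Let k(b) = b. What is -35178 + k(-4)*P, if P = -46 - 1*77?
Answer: -34686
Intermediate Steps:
P = -123 (P = -46 - 77 = -123)
-35178 + k(-4)*P = -35178 - 4*(-123) = -35178 + 492 = -34686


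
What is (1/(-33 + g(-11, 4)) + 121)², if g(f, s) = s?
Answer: 12306064/841 ≈ 14633.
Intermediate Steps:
(1/(-33 + g(-11, 4)) + 121)² = (1/(-33 + 4) + 121)² = (1/(-29) + 121)² = (-1/29 + 121)² = (3508/29)² = 12306064/841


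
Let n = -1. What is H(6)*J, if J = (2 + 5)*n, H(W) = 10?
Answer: -70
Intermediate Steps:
J = -7 (J = (2 + 5)*(-1) = 7*(-1) = -7)
H(6)*J = 10*(-7) = -70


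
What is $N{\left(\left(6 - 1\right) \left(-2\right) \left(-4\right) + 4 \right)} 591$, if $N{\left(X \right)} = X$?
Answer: $26004$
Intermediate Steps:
$N{\left(\left(6 - 1\right) \left(-2\right) \left(-4\right) + 4 \right)} 591 = \left(\left(6 - 1\right) \left(-2\right) \left(-4\right) + 4\right) 591 = \left(5 \left(-2\right) \left(-4\right) + 4\right) 591 = \left(\left(-10\right) \left(-4\right) + 4\right) 591 = \left(40 + 4\right) 591 = 44 \cdot 591 = 26004$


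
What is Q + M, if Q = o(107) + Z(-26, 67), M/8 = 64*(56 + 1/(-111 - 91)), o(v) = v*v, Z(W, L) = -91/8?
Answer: 32406529/808 ≈ 40107.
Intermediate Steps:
Z(W, L) = -91/8 (Z(W, L) = -91*1/8 = -91/8)
o(v) = v**2
M = 2895616/101 (M = 8*(64*(56 + 1/(-111 - 91))) = 8*(64*(56 + 1/(-202))) = 8*(64*(56 - 1/202)) = 8*(64*(11311/202)) = 8*(361952/101) = 2895616/101 ≈ 28669.)
Q = 91501/8 (Q = 107**2 - 91/8 = 11449 - 91/8 = 91501/8 ≈ 11438.)
Q + M = 91501/8 + 2895616/101 = 32406529/808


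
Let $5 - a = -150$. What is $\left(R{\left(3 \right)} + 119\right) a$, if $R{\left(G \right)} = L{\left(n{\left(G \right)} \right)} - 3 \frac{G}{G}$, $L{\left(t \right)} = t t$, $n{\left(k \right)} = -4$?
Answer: $20460$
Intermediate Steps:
$a = 155$ ($a = 5 - -150 = 5 + 150 = 155$)
$L{\left(t \right)} = t^{2}$
$R{\left(G \right)} = 13$ ($R{\left(G \right)} = \left(-4\right)^{2} - 3 \frac{G}{G} = 16 - 3 = 13$)
$\left(R{\left(3 \right)} + 119\right) a = \left(13 + 119\right) 155 = 132 \cdot 155 = 20460$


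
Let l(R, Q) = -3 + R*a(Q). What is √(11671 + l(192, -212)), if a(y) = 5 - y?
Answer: 2*√13333 ≈ 230.94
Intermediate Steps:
l(R, Q) = -3 + R*(5 - Q)
√(11671 + l(192, -212)) = √(11671 + (-3 - 1*192*(-5 - 212))) = √(11671 + (-3 - 1*192*(-217))) = √(11671 + (-3 + 41664)) = √(11671 + 41661) = √53332 = 2*√13333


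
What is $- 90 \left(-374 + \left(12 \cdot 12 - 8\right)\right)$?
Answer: $21420$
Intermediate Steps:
$- 90 \left(-374 + \left(12 \cdot 12 - 8\right)\right) = - 90 \left(-374 + \left(144 - 8\right)\right) = - 90 \left(-374 + 136\right) = \left(-90\right) \left(-238\right) = 21420$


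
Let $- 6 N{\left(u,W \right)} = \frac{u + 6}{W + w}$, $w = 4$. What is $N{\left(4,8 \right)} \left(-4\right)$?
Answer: $\frac{5}{9} \approx 0.55556$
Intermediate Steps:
$N{\left(u,W \right)} = - \frac{6 + u}{6 \left(4 + W\right)}$ ($N{\left(u,W \right)} = - \frac{\left(u + 6\right) \frac{1}{W + 4}}{6} = - \frac{\left(6 + u\right) \frac{1}{4 + W}}{6} = - \frac{\frac{1}{4 + W} \left(6 + u\right)}{6} = - \frac{6 + u}{6 \left(4 + W\right)}$)
$N{\left(4,8 \right)} \left(-4\right) = \frac{-6 - 4}{6 \left(4 + 8\right)} \left(-4\right) = \frac{-6 - 4}{6 \cdot 12} \left(-4\right) = \frac{1}{6} \cdot \frac{1}{12} \left(-10\right) \left(-4\right) = \left(- \frac{5}{36}\right) \left(-4\right) = \frac{5}{9}$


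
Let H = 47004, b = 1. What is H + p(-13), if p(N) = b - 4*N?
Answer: 47057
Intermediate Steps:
p(N) = 1 - 4*N
H + p(-13) = 47004 + (1 - 4*(-13)) = 47004 + (1 + 52) = 47004 + 53 = 47057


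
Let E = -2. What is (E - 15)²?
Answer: 289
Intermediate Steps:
(E - 15)² = (-2 - 15)² = (-17)² = 289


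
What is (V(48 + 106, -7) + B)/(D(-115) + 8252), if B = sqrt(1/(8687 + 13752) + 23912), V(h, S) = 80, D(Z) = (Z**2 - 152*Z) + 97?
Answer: 40/19527 + sqrt(12039900558991)/876332706 ≈ 0.0060080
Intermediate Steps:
D(Z) = 97 + Z**2 - 152*Z
B = sqrt(12039900558991)/22439 (B = sqrt(1/22439 + 23912) = sqrt(536561369/22439) = sqrt(12039900558991)/22439 ≈ 154.64)
(V(48 + 106, -7) + B)/(D(-115) + 8252) = (80 + sqrt(12039900558991)/22439)/((97 + (-115)**2 - 152*(-115)) + 8252) = (80 + sqrt(12039900558991)/22439)/((97 + 13225 + 17480) + 8252) = (80 + sqrt(12039900558991)/22439)/(30802 + 8252) = (80 + sqrt(12039900558991)/22439)/39054 = (80 + sqrt(12039900558991)/22439)*(1/39054) = 40/19527 + sqrt(12039900558991)/876332706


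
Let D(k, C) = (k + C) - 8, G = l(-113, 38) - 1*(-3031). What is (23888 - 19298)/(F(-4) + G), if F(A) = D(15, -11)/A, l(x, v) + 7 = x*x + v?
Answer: 2295/7916 ≈ 0.28992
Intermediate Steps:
l(x, v) = -7 + v + x**2 (l(x, v) = -7 + (x*x + v) = -7 + (x**2 + v) = -7 + (v + x**2) = -7 + v + x**2)
G = 15831 (G = (-7 + 38 + (-113)**2) - 1*(-3031) = (-7 + 38 + 12769) + 3031 = 12800 + 3031 = 15831)
D(k, C) = -8 + C + k (D(k, C) = (C + k) - 8 = -8 + C + k)
F(A) = -4/A (F(A) = (-8 - 11 + 15)/A = -4/A)
(23888 - 19298)/(F(-4) + G) = (23888 - 19298)/(-4/(-4) + 15831) = 4590/(-4*(-1/4) + 15831) = 4590/(1 + 15831) = 4590/15832 = 4590*(1/15832) = 2295/7916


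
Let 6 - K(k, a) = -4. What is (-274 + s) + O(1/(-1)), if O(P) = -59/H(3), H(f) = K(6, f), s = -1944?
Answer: -22239/10 ≈ -2223.9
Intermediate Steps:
K(k, a) = 10 (K(k, a) = 6 - 1*(-4) = 6 + 4 = 10)
H(f) = 10
O(P) = -59/10
(-274 + s) + O(1/(-1)) = (-274 - 1944) - 59/10 = -2218 - 59/10 = -22239/10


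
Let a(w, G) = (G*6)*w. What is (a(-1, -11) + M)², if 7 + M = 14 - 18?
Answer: 3025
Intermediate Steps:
a(w, G) = 6*G*w (a(w, G) = (6*G)*w = 6*G*w)
M = -11 (M = -7 + (14 - 18) = -7 - 4 = -11)
(a(-1, -11) + M)² = (6*(-11)*(-1) - 11)² = (66 - 11)² = 55² = 3025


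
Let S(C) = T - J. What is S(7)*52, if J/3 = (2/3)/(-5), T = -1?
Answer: -156/5 ≈ -31.200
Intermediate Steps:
J = -⅖ (J = 3*((2/3)/(-5)) = 3*((2*(⅓))*(-⅕)) = 3*((⅔)*(-⅕)) = 3*(-2/15) = -⅖ ≈ -0.40000)
S(C) = -⅗ (S(C) = -1 - 1*(-⅖) = -1 + ⅖ = -⅗)
S(7)*52 = -⅗*52 = -156/5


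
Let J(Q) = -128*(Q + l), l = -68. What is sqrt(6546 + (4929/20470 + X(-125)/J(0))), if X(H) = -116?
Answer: sqrt(50734641263071030)/2783920 ≈ 80.909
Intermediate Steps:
J(Q) = 8704 - 128*Q (J(Q) = -128*(Q - 68) = -128*(-68 + Q) = 8704 - 128*Q)
sqrt(6546 + (4929/20470 + X(-125)/J(0))) = sqrt(6546 + (4929/20470 - 116/(8704 - 128*0))) = sqrt(6546 + (4929*(1/20470) - 116/(8704 + 0))) = sqrt(6546 + (4929/20470 - 116/8704)) = sqrt(6546 + (4929/20470 - 116*1/8704)) = sqrt(6546 + (4929/20470 - 29/2176)) = sqrt(6546 + 5065937/22271360) = sqrt(145793388497/22271360) = sqrt(50734641263071030)/2783920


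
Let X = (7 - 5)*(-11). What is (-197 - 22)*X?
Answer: 4818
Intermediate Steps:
X = -22 (X = 2*(-11) = -22)
(-197 - 22)*X = (-197 - 22)*(-22) = -219*(-22) = 4818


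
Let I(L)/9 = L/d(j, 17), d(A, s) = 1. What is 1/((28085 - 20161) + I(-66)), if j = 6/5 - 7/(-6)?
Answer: 1/7330 ≈ 0.00013643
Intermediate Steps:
j = 71/30 (j = 6*(1/5) - 7*(-1/6) = 6/5 + 7/6 = 71/30 ≈ 2.3667)
I(L) = 9*L (I(L) = 9*(L/1) = 9*(L*1) = 9*L)
1/((28085 - 20161) + I(-66)) = 1/((28085 - 20161) + 9*(-66)) = 1/(7924 - 594) = 1/7330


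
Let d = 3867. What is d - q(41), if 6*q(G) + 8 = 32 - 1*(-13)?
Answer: 23165/6 ≈ 3860.8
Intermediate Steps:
q(G) = 37/6 (q(G) = -4/3 + (32 - 1*(-13))/6 = -4/3 + (32 + 13)/6 = -4/3 + (⅙)*45 = -4/3 + 15/2 = 37/6)
d - q(41) = 3867 - 1*37/6 = 3867 - 37/6 = 23165/6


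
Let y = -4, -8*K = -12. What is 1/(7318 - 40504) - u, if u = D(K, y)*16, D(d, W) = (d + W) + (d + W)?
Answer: 2654879/33186 ≈ 80.000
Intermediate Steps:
K = 3/2 (K = -⅛*(-12) = 3/2 ≈ 1.5000)
D(d, W) = 2*W + 2*d (D(d, W) = (W + d) + (W + d) = 2*W + 2*d)
u = -80 (u = (2*(-4) + 2*(3/2))*16 = (-8 + 3)*16 = -5*16 = -80)
1/(7318 - 40504) - u = 1/(7318 - 40504) - 1*(-80) = 1/(-33186) + 80 = -1/33186 + 80 = 2654879/33186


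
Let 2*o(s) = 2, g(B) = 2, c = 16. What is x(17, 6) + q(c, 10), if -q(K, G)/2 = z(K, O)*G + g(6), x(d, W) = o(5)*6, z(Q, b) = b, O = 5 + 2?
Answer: -138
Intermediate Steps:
o(s) = 1 (o(s) = (½)*2 = 1)
O = 7
x(d, W) = 6 (x(d, W) = 1*6 = 6)
q(K, G) = -4 - 14*G (q(K, G) = -2*(7*G + 2) = -2*(2 + 7*G) = -4 - 14*G)
x(17, 6) + q(c, 10) = 6 + (-4 - 14*10) = 6 + (-4 - 140) = 6 - 144 = -138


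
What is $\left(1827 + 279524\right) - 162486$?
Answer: $118865$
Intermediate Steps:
$\left(1827 + 279524\right) - 162486 = 281351 - 162486 = 118865$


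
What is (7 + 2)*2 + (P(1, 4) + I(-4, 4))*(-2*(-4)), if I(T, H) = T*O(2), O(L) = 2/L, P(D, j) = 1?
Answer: -6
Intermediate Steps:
I(T, H) = T (I(T, H) = T*(2/2) = T*(2*(½)) = T*1 = T)
(7 + 2)*2 + (P(1, 4) + I(-4, 4))*(-2*(-4)) = (7 + 2)*2 + (1 - 4)*(-2*(-4)) = 9*2 - 3*8 = 18 - 24 = -6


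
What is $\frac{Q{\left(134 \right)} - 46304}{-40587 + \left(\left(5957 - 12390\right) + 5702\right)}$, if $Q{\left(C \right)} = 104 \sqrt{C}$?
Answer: $\frac{23152}{20659} - \frac{52 \sqrt{134}}{20659} \approx 1.0915$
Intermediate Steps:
$\frac{Q{\left(134 \right)} - 46304}{-40587 + \left(\left(5957 - 12390\right) + 5702\right)} = \frac{104 \sqrt{134} - 46304}{-40587 + \left(\left(5957 - 12390\right) + 5702\right)} = \frac{-46304 + 104 \sqrt{134}}{-40587 + \left(-6433 + 5702\right)} = \frac{-46304 + 104 \sqrt{134}}{-40587 - 731} = \frac{-46304 + 104 \sqrt{134}}{-41318} = \left(-46304 + 104 \sqrt{134}\right) \left(- \frac{1}{41318}\right) = \frac{23152}{20659} - \frac{52 \sqrt{134}}{20659}$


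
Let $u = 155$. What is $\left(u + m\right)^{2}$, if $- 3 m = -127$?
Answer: $\frac{350464}{9} \approx 38940.0$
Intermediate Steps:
$m = \frac{127}{3}$ ($m = \left(- \frac{1}{3}\right) \left(-127\right) = \frac{127}{3} \approx 42.333$)
$\left(u + m\right)^{2} = \left(155 + \frac{127}{3}\right)^{2} = \left(\frac{592}{3}\right)^{2} = \frac{350464}{9}$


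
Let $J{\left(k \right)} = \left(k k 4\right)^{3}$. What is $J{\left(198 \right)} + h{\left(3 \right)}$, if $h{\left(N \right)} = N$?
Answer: $3856302691946499$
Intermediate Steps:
$J{\left(k \right)} = 64 k^{6}$ ($J{\left(k \right)} = \left(k^{2} \cdot 4\right)^{3} = \left(4 k^{2}\right)^{3} = 64 k^{6}$)
$J{\left(198 \right)} + h{\left(3 \right)} = 64 \cdot 198^{6} + 3 = 64 \cdot 60254729561664 + 3 = 3856302691946496 + 3 = 3856302691946499$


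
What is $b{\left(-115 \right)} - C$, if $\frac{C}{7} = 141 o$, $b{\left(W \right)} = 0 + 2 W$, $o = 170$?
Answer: $-168020$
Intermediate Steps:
$b{\left(W \right)} = 2 W$
$C = 167790$ ($C = 7 \cdot 141 \cdot 170 = 7 \cdot 23970 = 167790$)
$b{\left(-115 \right)} - C = 2 \left(-115\right) - 167790 = -230 - 167790 = -168020$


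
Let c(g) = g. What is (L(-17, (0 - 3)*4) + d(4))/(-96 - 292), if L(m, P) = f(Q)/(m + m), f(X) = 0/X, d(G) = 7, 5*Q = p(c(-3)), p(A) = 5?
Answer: -7/388 ≈ -0.018041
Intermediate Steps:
Q = 1 (Q = (⅕)*5 = 1)
f(X) = 0
L(m, P) = 0 (L(m, P) = 0/(m + m) = 0/((2*m)) = 0*(1/(2*m)) = 0)
(L(-17, (0 - 3)*4) + d(4))/(-96 - 292) = (0 + 7)/(-96 - 292) = 7/(-388) = 7*(-1/388) = -7/388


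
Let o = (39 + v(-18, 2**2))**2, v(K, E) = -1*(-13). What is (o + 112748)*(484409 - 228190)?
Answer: 29580995988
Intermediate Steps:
v(K, E) = 13
o = 2704 (o = (39 + 13)**2 = 52**2 = 2704)
(o + 112748)*(484409 - 228190) = (2704 + 112748)*(484409 - 228190) = 115452*256219 = 29580995988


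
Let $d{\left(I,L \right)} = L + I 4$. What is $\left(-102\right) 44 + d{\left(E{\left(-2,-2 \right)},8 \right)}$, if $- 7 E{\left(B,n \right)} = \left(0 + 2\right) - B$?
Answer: $- \frac{31376}{7} \approx -4482.3$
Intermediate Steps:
$E{\left(B,n \right)} = - \frac{2}{7} + \frac{B}{7}$ ($E{\left(B,n \right)} = - \frac{\left(0 + 2\right) - B}{7} = - \frac{2 - B}{7} = - \frac{2}{7} + \frac{B}{7}$)
$d{\left(I,L \right)} = L + 4 I$
$\left(-102\right) 44 + d{\left(E{\left(-2,-2 \right)},8 \right)} = \left(-102\right) 44 + \left(8 + 4 \left(- \frac{2}{7} + \frac{1}{7} \left(-2\right)\right)\right) = -4488 + \left(8 + 4 \left(- \frac{2}{7} - \frac{2}{7}\right)\right) = -4488 + \left(8 + 4 \left(- \frac{4}{7}\right)\right) = -4488 + \left(8 - \frac{16}{7}\right) = -4488 + \frac{40}{7} = - \frac{31376}{7}$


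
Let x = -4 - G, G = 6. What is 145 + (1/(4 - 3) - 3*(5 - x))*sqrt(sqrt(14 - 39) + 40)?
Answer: 145 - 44*sqrt(40 + 5*I) ≈ -133.82 - 17.359*I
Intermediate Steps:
x = -10 (x = -4 - 1*6 = -4 - 6 = -10)
145 + (1/(4 - 3) - 3*(5 - x))*sqrt(sqrt(14 - 39) + 40) = 145 + (1/(4 - 3) - 3*(5 - 1*(-10)))*sqrt(sqrt(14 - 39) + 40) = 145 + (1/1 - 3*(5 + 10))*sqrt(sqrt(-25) + 40) = 145 + (1 - 3*15)*sqrt(5*I + 40) = 145 + (1 - 45)*sqrt(40 + 5*I) = 145 - 44*sqrt(40 + 5*I)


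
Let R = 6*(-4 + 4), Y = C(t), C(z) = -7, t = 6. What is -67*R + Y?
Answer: -7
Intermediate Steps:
Y = -7
R = 0 (R = 6*0 = 0)
-67*R + Y = -67*0 - 7 = 0 - 7 = -7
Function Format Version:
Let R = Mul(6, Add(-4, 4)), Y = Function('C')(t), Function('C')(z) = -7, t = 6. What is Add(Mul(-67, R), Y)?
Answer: -7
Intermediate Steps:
Y = -7
R = 0 (R = Mul(6, 0) = 0)
Add(Mul(-67, R), Y) = Add(Mul(-67, 0), -7) = Add(0, -7) = -7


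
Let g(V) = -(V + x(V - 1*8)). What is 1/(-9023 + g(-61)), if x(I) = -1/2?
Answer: -2/17923 ≈ -0.00011159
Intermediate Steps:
x(I) = -½ (x(I) = -1*½ = -½)
g(V) = ½ - V (g(V) = -(V - ½) = -(-½ + V) = ½ - V)
1/(-9023 + g(-61)) = 1/(-9023 + (½ - 1*(-61))) = 1/(-9023 + (½ + 61)) = 1/(-9023 + 123/2) = 1/(-17923/2) = -2/17923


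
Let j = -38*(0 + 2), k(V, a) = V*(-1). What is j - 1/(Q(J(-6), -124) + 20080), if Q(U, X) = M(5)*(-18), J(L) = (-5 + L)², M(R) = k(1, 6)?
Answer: -1527449/20098 ≈ -76.000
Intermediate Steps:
k(V, a) = -V
M(R) = -1 (M(R) = -1*1 = -1)
Q(U, X) = 18 (Q(U, X) = -1*(-18) = 18)
j = -76 (j = -38*2 = -76)
j - 1/(Q(J(-6), -124) + 20080) = -76 - 1/(18 + 20080) = -76 - 1/20098 = -1527449/20098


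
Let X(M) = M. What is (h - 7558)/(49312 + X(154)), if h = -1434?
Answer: -4496/24733 ≈ -0.18178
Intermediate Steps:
(h - 7558)/(49312 + X(154)) = (-1434 - 7558)/(49312 + 154) = -8992/49466 = -8992*1/49466 = -4496/24733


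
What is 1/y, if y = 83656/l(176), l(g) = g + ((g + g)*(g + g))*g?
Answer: 2725910/10457 ≈ 260.68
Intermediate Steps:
l(g) = g + 4*g³ (l(g) = g + ((2*g)*(2*g))*g = g + (4*g²)*g = g + 4*g³)
y = 10457/2725910 (y = 83656/(176 + 4*176³) = 83656/(176 + 4*5451776) = 83656/(176 + 21807104) = 83656/21807280 = 83656*(1/21807280) = 10457/2725910 ≈ 0.0038362)
1/y = 1/(10457/2725910) = 2725910/10457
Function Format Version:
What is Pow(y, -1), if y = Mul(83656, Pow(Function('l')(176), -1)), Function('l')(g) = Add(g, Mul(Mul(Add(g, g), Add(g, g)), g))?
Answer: Rational(2725910, 10457) ≈ 260.68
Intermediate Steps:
Function('l')(g) = Add(g, Mul(4, Pow(g, 3))) (Function('l')(g) = Add(g, Mul(Mul(Mul(2, g), Mul(2, g)), g)) = Add(g, Mul(Mul(4, Pow(g, 2)), g)) = Add(g, Mul(4, Pow(g, 3))))
y = Rational(10457, 2725910) (y = Mul(83656, Pow(Add(176, Mul(4, Pow(176, 3))), -1)) = Mul(83656, Pow(Add(176, Mul(4, 5451776)), -1)) = Mul(83656, Pow(Add(176, 21807104), -1)) = Mul(83656, Pow(21807280, -1)) = Mul(83656, Rational(1, 21807280)) = Rational(10457, 2725910) ≈ 0.0038362)
Pow(y, -1) = Pow(Rational(10457, 2725910), -1) = Rational(2725910, 10457)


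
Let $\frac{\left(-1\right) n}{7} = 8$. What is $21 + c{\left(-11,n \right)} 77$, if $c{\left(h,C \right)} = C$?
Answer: $-4291$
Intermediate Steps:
$n = -56$ ($n = \left(-7\right) 8 = -56$)
$21 + c{\left(-11,n \right)} 77 = 21 - 4312 = -4291$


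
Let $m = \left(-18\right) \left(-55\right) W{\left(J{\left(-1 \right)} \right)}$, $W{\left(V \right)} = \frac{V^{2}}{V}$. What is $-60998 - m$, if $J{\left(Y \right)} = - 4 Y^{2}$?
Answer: $-57038$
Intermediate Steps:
$W{\left(V \right)} = V$
$m = -3960$ ($m = \left(-18\right) \left(-55\right) \left(- 4 \left(-1\right)^{2}\right) = 990 \left(\left(-4\right) 1\right) = 990 \left(-4\right) = -3960$)
$-60998 - m = -60998 - -3960 = -60998 + 3960 = -57038$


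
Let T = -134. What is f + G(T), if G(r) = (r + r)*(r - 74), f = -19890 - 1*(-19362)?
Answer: 55216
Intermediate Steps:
f = -528 (f = -19890 + 19362 = -528)
G(r) = 2*r*(-74 + r) (G(r) = (2*r)*(-74 + r) = 2*r*(-74 + r))
f + G(T) = -528 + 2*(-134)*(-74 - 134) = -528 + 2*(-134)*(-208) = -528 + 55744 = 55216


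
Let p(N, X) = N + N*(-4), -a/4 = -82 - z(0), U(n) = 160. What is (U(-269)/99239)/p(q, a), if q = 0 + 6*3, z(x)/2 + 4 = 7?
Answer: -80/2679453 ≈ -2.9857e-5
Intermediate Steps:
z(x) = 6 (z(x) = -8 + 2*7 = -8 + 14 = 6)
q = 18 (q = 0 + 18 = 18)
a = 352 (a = -4*(-82 - 1*6) = -4*(-82 - 6) = -4*(-88) = 352)
p(N, X) = -3*N (p(N, X) = N - 4*N = -3*N)
(U(-269)/99239)/p(q, a) = (160/99239)/((-3*18)) = (160*(1/99239))/(-54) = (160/99239)*(-1/54) = -80/2679453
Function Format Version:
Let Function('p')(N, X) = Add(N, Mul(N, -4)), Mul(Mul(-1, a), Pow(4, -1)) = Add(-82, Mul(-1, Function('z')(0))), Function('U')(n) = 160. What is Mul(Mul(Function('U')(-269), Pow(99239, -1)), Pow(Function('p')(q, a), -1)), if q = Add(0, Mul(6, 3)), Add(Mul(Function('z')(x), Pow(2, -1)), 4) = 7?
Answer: Rational(-80, 2679453) ≈ -2.9857e-5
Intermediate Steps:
Function('z')(x) = 6 (Function('z')(x) = Add(-8, Mul(2, 7)) = Add(-8, 14) = 6)
q = 18 (q = Add(0, 18) = 18)
a = 352 (a = Mul(-4, Add(-82, Mul(-1, 6))) = Mul(-4, Add(-82, -6)) = Mul(-4, -88) = 352)
Function('p')(N, X) = Mul(-3, N) (Function('p')(N, X) = Add(N, Mul(-4, N)) = Mul(-3, N))
Mul(Mul(Function('U')(-269), Pow(99239, -1)), Pow(Function('p')(q, a), -1)) = Mul(Mul(160, Pow(99239, -1)), Pow(Mul(-3, 18), -1)) = Mul(Mul(160, Rational(1, 99239)), Pow(-54, -1)) = Mul(Rational(160, 99239), Rational(-1, 54)) = Rational(-80, 2679453)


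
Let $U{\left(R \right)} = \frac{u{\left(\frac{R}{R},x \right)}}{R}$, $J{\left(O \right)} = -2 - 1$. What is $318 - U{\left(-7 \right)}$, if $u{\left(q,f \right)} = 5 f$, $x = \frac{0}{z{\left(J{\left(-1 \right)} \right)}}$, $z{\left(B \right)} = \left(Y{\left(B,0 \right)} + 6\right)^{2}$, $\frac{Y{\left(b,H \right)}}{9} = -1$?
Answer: $318$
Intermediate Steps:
$Y{\left(b,H \right)} = -9$ ($Y{\left(b,H \right)} = 9 \left(-1\right) = -9$)
$J{\left(O \right)} = -3$
$z{\left(B \right)} = 9$ ($z{\left(B \right)} = \left(-9 + 6\right)^{2} = \left(-3\right)^{2} = 9$)
$x = 0$ ($x = \frac{0}{9} = 0 \cdot \frac{1}{9} = 0$)
$U{\left(R \right)} = 0$ ($U{\left(R \right)} = \frac{5 \cdot 0}{R} = \frac{0}{R} = 0$)
$318 - U{\left(-7 \right)} = 318 - 0 = 318 + 0 = 318$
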